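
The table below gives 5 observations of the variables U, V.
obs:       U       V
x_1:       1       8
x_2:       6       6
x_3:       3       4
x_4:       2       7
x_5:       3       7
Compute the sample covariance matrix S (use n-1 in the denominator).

Step 1 — column means:
  mean(U) = (1 + 6 + 3 + 2 + 3) / 5 = 15/5 = 3
  mean(V) = (8 + 6 + 4 + 7 + 7) / 5 = 32/5 = 6.4

Step 2 — sample covariance S[i,j] = (1/(n-1)) · Σ_k (x_{k,i} - mean_i) · (x_{k,j} - mean_j), with n-1 = 4.
  S[U,U] = ((-2)·(-2) + (3)·(3) + (0)·(0) + (-1)·(-1) + (0)·(0)) / 4 = 14/4 = 3.5
  S[U,V] = ((-2)·(1.6) + (3)·(-0.4) + (0)·(-2.4) + (-1)·(0.6) + (0)·(0.6)) / 4 = -5/4 = -1.25
  S[V,V] = ((1.6)·(1.6) + (-0.4)·(-0.4) + (-2.4)·(-2.4) + (0.6)·(0.6) + (0.6)·(0.6)) / 4 = 9.2/4 = 2.3

S is symmetric (S[j,i] = S[i,j]). Assembling:

S = [[3.5, -1.25],
 [-1.25, 2.3]]


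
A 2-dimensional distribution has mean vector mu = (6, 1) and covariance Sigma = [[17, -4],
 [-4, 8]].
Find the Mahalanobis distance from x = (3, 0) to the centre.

Step 1 — centre the observation: (x - mu) = (-3, -1).

Step 2 — invert Sigma. det(Sigma) = 17·8 - (-4)² = 120.
  Sigma^{-1} = (1/det) · [[d, -b], [-b, a]] = [[0.0667, 0.0333],
 [0.0333, 0.1417]].

Step 3 — form the quadratic (x - mu)^T · Sigma^{-1} · (x - mu):
  Sigma^{-1} · (x - mu) = (-0.2333, -0.2417).
  (x - mu)^T · [Sigma^{-1} · (x - mu)] = (-3)·(-0.2333) + (-1)·(-0.2417) = 0.9417.

Step 4 — take square root: d = √(0.9417) ≈ 0.9704.

d(x, mu) = √(0.9417) ≈ 0.9704


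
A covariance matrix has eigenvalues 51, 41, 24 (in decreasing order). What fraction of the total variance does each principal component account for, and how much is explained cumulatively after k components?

Step 1 — total variance = trace(Sigma) = Σ λ_i = 51 + 41 + 24 = 116.

Step 2 — fraction explained by component i = λ_i / Σ λ:
  PC1: 51/116 = 0.4397
  PC2: 41/116 = 0.3534
  PC3: 24/116 = 0.2069

Step 3 — cumulative fraction after k components = (λ_1 + ... + λ_k) / Σ λ:
  k = 1: 51/116 = 0.4397
  k = 2: (51 + 41)/116 = 92/116 = 0.7931
  k = 3: (51 + 41 + 24)/116 = 116/116 = 1

Summary (fraction, with percent):

explained: PC1 0.4397 (43.97%), PC2 0.3534 (35.34%), PC3 0.2069 (20.69%);  cumulative: 0.4397, 0.7931, 1


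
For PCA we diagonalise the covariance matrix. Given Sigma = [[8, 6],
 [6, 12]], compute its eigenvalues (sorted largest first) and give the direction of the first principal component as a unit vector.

Step 1 — characteristic polynomial of 2×2 Sigma:
  det(Sigma - λI) = λ² - trace · λ + det = 0.
  trace = 8 + 12 = 20, det = 8·12 - (6)² = 60.
Step 2 — discriminant:
  Δ = trace² - 4·det = 400 - 240 = 160.
Step 3 — eigenvalues:
  λ = (trace ± √Δ)/2 = (20 ± 12.6491)/2,
  λ_1 = 16.3246,  λ_2 = 3.6754.

Step 4 — unit eigenvector for λ_1: solve (Sigma - λ_1 I)v = 0. First row:
  (8 - 16.3246)·v_x + (6)·v_y = 0, i.e. (-8.3246)·v_x + (6)·v_y = 0,
  so v ∝ (b, λ_1 - a) = (6, 8.3246) = u.
  ||u|| = √((6)² + (8.3246)²) = √(105.2982) ≈ 10.2615,
  v_1 = u/||u|| ≈ (0.5847, 0.8112) (||v_1|| = 1).

λ_1 = 16.3246,  λ_2 = 3.6754;  v_1 ≈ (0.5847, 0.8112)


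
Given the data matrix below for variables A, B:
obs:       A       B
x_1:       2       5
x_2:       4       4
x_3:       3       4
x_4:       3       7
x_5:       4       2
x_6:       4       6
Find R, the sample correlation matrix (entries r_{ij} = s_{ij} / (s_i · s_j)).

Step 1 — column means:
  mean(A) = (2 + 4 + 3 + 3 + 4 + 4) / 6 = 20/6 = 3.3333
  mean(B) = (5 + 4 + 4 + 7 + 2 + 6) / 6 = 28/6 = 4.6667

Step 2 — sample variances and covariances s[i,j] = (1/(n-1)) · Σ_k (x_{k,i} - mean_i) · (x_{k,j} - mean_j), with n-1 = 5:
  s[A,A] = ((-1.3333)·(-1.3333) + (0.6667)·(0.6667) + (-0.3333)·(-0.3333) + (-0.3333)·(-0.3333) + (0.6667)·(0.6667) + (0.6667)·(0.6667)) / 5 = 3.3333/5 = 0.6667
  s[A,B] = ((-1.3333)·(0.3333) + (0.6667)·(-0.6667) + (-0.3333)·(-0.6667) + (-0.3333)·(2.3333) + (0.6667)·(-2.6667) + (0.6667)·(1.3333)) / 5 = -2.3333/5 = -0.4667
  s[B,B] = ((0.3333)·(0.3333) + (-0.6667)·(-0.6667) + (-0.6667)·(-0.6667) + (2.3333)·(2.3333) + (-2.6667)·(-2.6667) + (1.3333)·(1.3333)) / 5 = 15.3333/5 = 3.0667
  Sample standard deviations s_i = √(s[i,i]):
  s(A) = √(0.6667) = 0.8165
  s(B) = √(3.0667) = 1.7512

Step 3 — r_{ij} = s_{ij} / (s_i · s_j):
  r[A,A] = 1 (diagonal).
  r[A,B] = -0.4667 / (0.8165 · 1.7512) = -0.4667 / 1.4298 = -0.3264
  r[B,B] = 1 (diagonal).

R is symmetric with unit diagonal. Assembling:

R = [[1, -0.3264],
 [-0.3264, 1]]


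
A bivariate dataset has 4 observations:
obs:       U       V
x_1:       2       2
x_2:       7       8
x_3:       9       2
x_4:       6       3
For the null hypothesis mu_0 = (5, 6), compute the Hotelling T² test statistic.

Step 1 — sample mean vector:
  mean(U) = (2 + 7 + 9 + 6) / 4 = 24/4 = 6
  mean(V) = (2 + 8 + 2 + 3) / 4 = 15/4 = 3.75
  x̄ = (6, 3.75),  deviation x̄ - mu_0 = (6, 3.75) - (5, 6) = (1, -2.25).

Step 2 — sample covariance matrix, S[i,j] = (1/(n-1)) · Σ_k (x_{k,i} - mean_i) · (x_{k,j} - mean_j), divisor n-1 = 3:
  S[U,U] = ((-4)·(-4) + (1)·(1) + (3)·(3) + (0)·(0)) / 3 = 26/3 = 8.6667
  S[U,V] = ((-4)·(-1.75) + (1)·(4.25) + (3)·(-1.75) + (0)·(-0.75)) / 3 = 6/3 = 2
  S[V,V] = ((-1.75)·(-1.75) + (4.25)·(4.25) + (-1.75)·(-1.75) + (-0.75)·(-0.75)) / 3 = 24.75/3 = 8.25
  S = [[8.6667, 2],
 [2, 8.25]].

Step 3 — invert S. det(S) = 8.6667·8.25 - (2)² = 67.5.
  S^{-1} = (1/det) · [[d, -b], [-b, a]] = [[0.1222, -0.0296],
 [-0.0296, 0.1284]].

Step 4 — quadratic form (x̄ - mu_0)^T · S^{-1} · (x̄ - mu_0):
  S^{-1} · (x̄ - mu_0) = (0.1889, -0.3185),
  (x̄ - mu_0)^T · [...] = (1)·(0.1889) + (-2.25)·(-0.3185) = 0.9056.

Step 5 — scale by n: T² = 4 · 0.9056 = 3.6222.

T² ≈ 3.6222


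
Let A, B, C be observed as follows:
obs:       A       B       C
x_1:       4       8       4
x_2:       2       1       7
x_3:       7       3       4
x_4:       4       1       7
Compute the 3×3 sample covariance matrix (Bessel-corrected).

Step 1 — column means:
  mean(A) = (4 + 2 + 7 + 4) / 4 = 17/4 = 4.25
  mean(B) = (8 + 1 + 3 + 1) / 4 = 13/4 = 3.25
  mean(C) = (4 + 7 + 4 + 7) / 4 = 22/4 = 5.5

Step 2 — sample covariance S[i,j] = (1/(n-1)) · Σ_k (x_{k,i} - mean_i) · (x_{k,j} - mean_j), with n-1 = 3.
  S[A,A] = ((-0.25)·(-0.25) + (-2.25)·(-2.25) + (2.75)·(2.75) + (-0.25)·(-0.25)) / 3 = 12.75/3 = 4.25
  S[A,B] = ((-0.25)·(4.75) + (-2.25)·(-2.25) + (2.75)·(-0.25) + (-0.25)·(-2.25)) / 3 = 3.75/3 = 1.25
  S[A,C] = ((-0.25)·(-1.5) + (-2.25)·(1.5) + (2.75)·(-1.5) + (-0.25)·(1.5)) / 3 = -7.5/3 = -2.5
  S[B,B] = ((4.75)·(4.75) + (-2.25)·(-2.25) + (-0.25)·(-0.25) + (-2.25)·(-2.25)) / 3 = 32.75/3 = 10.9167
  S[B,C] = ((4.75)·(-1.5) + (-2.25)·(1.5) + (-0.25)·(-1.5) + (-2.25)·(1.5)) / 3 = -13.5/3 = -4.5
  S[C,C] = ((-1.5)·(-1.5) + (1.5)·(1.5) + (-1.5)·(-1.5) + (1.5)·(1.5)) / 3 = 9/3 = 3

S is symmetric (S[j,i] = S[i,j]). Assembling:

S = [[4.25, 1.25, -2.5],
 [1.25, 10.9167, -4.5],
 [-2.5, -4.5, 3]]


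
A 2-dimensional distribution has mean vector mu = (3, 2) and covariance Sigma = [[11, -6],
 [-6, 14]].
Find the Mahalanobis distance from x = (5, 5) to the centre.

Step 1 — centre the observation: (x - mu) = (2, 3).

Step 2 — invert Sigma. det(Sigma) = 11·14 - (-6)² = 118.
  Sigma^{-1} = (1/det) · [[d, -b], [-b, a]] = [[0.1186, 0.0508],
 [0.0508, 0.0932]].

Step 3 — form the quadratic (x - mu)^T · Sigma^{-1} · (x - mu):
  Sigma^{-1} · (x - mu) = (0.3898, 0.3814).
  (x - mu)^T · [Sigma^{-1} · (x - mu)] = (2)·(0.3898) + (3)·(0.3814) = 1.9237.

Step 4 — take square root: d = √(1.9237) ≈ 1.387.

d(x, mu) = √(1.9237) ≈ 1.387


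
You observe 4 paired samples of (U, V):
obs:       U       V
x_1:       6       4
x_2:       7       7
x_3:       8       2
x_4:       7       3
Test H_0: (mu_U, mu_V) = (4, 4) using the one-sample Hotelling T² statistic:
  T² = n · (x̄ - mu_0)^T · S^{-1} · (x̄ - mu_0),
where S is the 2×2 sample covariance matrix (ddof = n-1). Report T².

Step 1 — sample mean vector:
  mean(U) = (6 + 7 + 8 + 7) / 4 = 28/4 = 7
  mean(V) = (4 + 7 + 2 + 3) / 4 = 16/4 = 4
  x̄ = (7, 4),  deviation x̄ - mu_0 = (7, 4) - (4, 4) = (3, 0).

Step 2 — sample covariance matrix, S[i,j] = (1/(n-1)) · Σ_k (x_{k,i} - mean_i) · (x_{k,j} - mean_j), divisor n-1 = 3:
  S[U,U] = ((-1)·(-1) + (0)·(0) + (1)·(1) + (0)·(0)) / 3 = 2/3 = 0.6667
  S[U,V] = ((-1)·(0) + (0)·(3) + (1)·(-2) + (0)·(-1)) / 3 = -2/3 = -0.6667
  S[V,V] = ((0)·(0) + (3)·(3) + (-2)·(-2) + (-1)·(-1)) / 3 = 14/3 = 4.6667
  S = [[0.6667, -0.6667],
 [-0.6667, 4.6667]].

Step 3 — invert S. det(S) = 0.6667·4.6667 - (-0.6667)² = 2.6667.
  S^{-1} = (1/det) · [[d, -b], [-b, a]] = [[1.75, 0.25],
 [0.25, 0.25]].

Step 4 — quadratic form (x̄ - mu_0)^T · S^{-1} · (x̄ - mu_0):
  S^{-1} · (x̄ - mu_0) = (5.25, 0.75),
  (x̄ - mu_0)^T · [...] = (3)·(5.25) + (0)·(0.75) = 15.75.

Step 5 — scale by n: T² = 4 · 15.75 = 63.

T² ≈ 63


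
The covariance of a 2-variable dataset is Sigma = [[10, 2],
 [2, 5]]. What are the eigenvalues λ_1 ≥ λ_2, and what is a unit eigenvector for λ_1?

Step 1 — characteristic polynomial of 2×2 Sigma:
  det(Sigma - λI) = λ² - trace · λ + det = 0.
  trace = 10 + 5 = 15, det = 10·5 - (2)² = 46.
Step 2 — discriminant:
  Δ = trace² - 4·det = 225 - 184 = 41.
Step 3 — eigenvalues:
  λ = (trace ± √Δ)/2 = (15 ± 6.4031)/2,
  λ_1 = 10.7016,  λ_2 = 4.2984.

Step 4 — unit eigenvector for λ_1: solve (Sigma - λ_1 I)v = 0. First row:
  (10 - 10.7016)·v_x + (2)·v_y = 0, i.e. (-0.7016)·v_x + (2)·v_y = 0,
  so v ∝ (b, λ_1 - a) = (2, 0.7016) = u.
  ||u|| = √((2)² + (0.7016)²) = √(4.4922) ≈ 2.1195,
  v_1 = u/||u|| ≈ (0.9436, 0.331) (||v_1|| = 1).

λ_1 = 10.7016,  λ_2 = 4.2984;  v_1 ≈ (0.9436, 0.331)


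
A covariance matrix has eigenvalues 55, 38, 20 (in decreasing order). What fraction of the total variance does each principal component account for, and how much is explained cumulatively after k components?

Step 1 — total variance = trace(Sigma) = Σ λ_i = 55 + 38 + 20 = 113.

Step 2 — fraction explained by component i = λ_i / Σ λ:
  PC1: 55/113 = 0.4867
  PC2: 38/113 = 0.3363
  PC3: 20/113 = 0.177

Step 3 — cumulative fraction after k components = (λ_1 + ... + λ_k) / Σ λ:
  k = 1: 55/113 = 0.4867
  k = 2: (55 + 38)/113 = 93/113 = 0.823
  k = 3: (55 + 38 + 20)/113 = 113/113 = 1

Summary (fraction, with percent):

explained: PC1 0.4867 (48.67%), PC2 0.3363 (33.63%), PC3 0.177 (17.7%);  cumulative: 0.4867, 0.823, 1


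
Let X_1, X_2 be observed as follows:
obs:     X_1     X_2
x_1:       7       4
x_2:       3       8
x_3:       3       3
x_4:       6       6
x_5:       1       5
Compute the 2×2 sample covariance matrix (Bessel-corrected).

Step 1 — column means:
  mean(X_1) = (7 + 3 + 3 + 6 + 1) / 5 = 20/5 = 4
  mean(X_2) = (4 + 8 + 3 + 6 + 5) / 5 = 26/5 = 5.2

Step 2 — sample covariance S[i,j] = (1/(n-1)) · Σ_k (x_{k,i} - mean_i) · (x_{k,j} - mean_j), with n-1 = 4.
  S[X_1,X_1] = ((3)·(3) + (-1)·(-1) + (-1)·(-1) + (2)·(2) + (-3)·(-3)) / 4 = 24/4 = 6
  S[X_1,X_2] = ((3)·(-1.2) + (-1)·(2.8) + (-1)·(-2.2) + (2)·(0.8) + (-3)·(-0.2)) / 4 = -2/4 = -0.5
  S[X_2,X_2] = ((-1.2)·(-1.2) + (2.8)·(2.8) + (-2.2)·(-2.2) + (0.8)·(0.8) + (-0.2)·(-0.2)) / 4 = 14.8/4 = 3.7

S is symmetric (S[j,i] = S[i,j]). Assembling:

S = [[6, -0.5],
 [-0.5, 3.7]]


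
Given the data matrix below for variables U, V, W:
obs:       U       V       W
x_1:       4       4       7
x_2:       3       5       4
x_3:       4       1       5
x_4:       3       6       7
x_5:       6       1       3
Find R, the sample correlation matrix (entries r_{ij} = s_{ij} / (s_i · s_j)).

Step 1 — column means:
  mean(U) = (4 + 3 + 4 + 3 + 6) / 5 = 20/5 = 4
  mean(V) = (4 + 5 + 1 + 6 + 1) / 5 = 17/5 = 3.4
  mean(W) = (7 + 4 + 5 + 7 + 3) / 5 = 26/5 = 5.2

Step 2 — sample variances and covariances s[i,j] = (1/(n-1)) · Σ_k (x_{k,i} - mean_i) · (x_{k,j} - mean_j), with n-1 = 4:
  s[U,U] = ((0)·(0) + (-1)·(-1) + (0)·(0) + (-1)·(-1) + (2)·(2)) / 4 = 6/4 = 1.5
  s[U,V] = ((0)·(0.6) + (-1)·(1.6) + (0)·(-2.4) + (-1)·(2.6) + (2)·(-2.4)) / 4 = -9/4 = -2.25
  s[U,W] = ((0)·(1.8) + (-1)·(-1.2) + (0)·(-0.2) + (-1)·(1.8) + (2)·(-2.2)) / 4 = -5/4 = -1.25
  s[V,V] = ((0.6)·(0.6) + (1.6)·(1.6) + (-2.4)·(-2.4) + (2.6)·(2.6) + (-2.4)·(-2.4)) / 4 = 21.2/4 = 5.3
  s[V,W] = ((0.6)·(1.8) + (1.6)·(-1.2) + (-2.4)·(-0.2) + (2.6)·(1.8) + (-2.4)·(-2.2)) / 4 = 9.6/4 = 2.4
  s[W,W] = ((1.8)·(1.8) + (-1.2)·(-1.2) + (-0.2)·(-0.2) + (1.8)·(1.8) + (-2.2)·(-2.2)) / 4 = 12.8/4 = 3.2
  Sample standard deviations s_i = √(s[i,i]):
  s(U) = √(1.5) = 1.2247
  s(V) = √(5.3) = 2.3022
  s(W) = √(3.2) = 1.7889

Step 3 — r_{ij} = s_{ij} / (s_i · s_j):
  r[U,U] = 1 (diagonal).
  r[U,V] = -2.25 / (1.2247 · 2.3022) = -2.25 / 2.8196 = -0.798
  r[U,W] = -1.25 / (1.2247 · 1.7889) = -1.25 / 2.1909 = -0.5705
  r[V,V] = 1 (diagonal).
  r[V,W] = 2.4 / (2.3022 · 1.7889) = 2.4 / 4.1183 = 0.5828
  r[W,W] = 1 (diagonal).

R is symmetric with unit diagonal. Assembling:

R = [[1, -0.798, -0.5705],
 [-0.798, 1, 0.5828],
 [-0.5705, 0.5828, 1]]


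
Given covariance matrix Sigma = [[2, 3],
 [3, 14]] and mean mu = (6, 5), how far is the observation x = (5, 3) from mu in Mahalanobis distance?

Step 1 — centre the observation: (x - mu) = (-1, -2).

Step 2 — invert Sigma. det(Sigma) = 2·14 - (3)² = 19.
  Sigma^{-1} = (1/det) · [[d, -b], [-b, a]] = [[0.7368, -0.1579],
 [-0.1579, 0.1053]].

Step 3 — form the quadratic (x - mu)^T · Sigma^{-1} · (x - mu):
  Sigma^{-1} · (x - mu) = (-0.4211, -0.0526).
  (x - mu)^T · [Sigma^{-1} · (x - mu)] = (-1)·(-0.4211) + (-2)·(-0.0526) = 0.5263.

Step 4 — take square root: d = √(0.5263) ≈ 0.7255.

d(x, mu) = √(0.5263) ≈ 0.7255


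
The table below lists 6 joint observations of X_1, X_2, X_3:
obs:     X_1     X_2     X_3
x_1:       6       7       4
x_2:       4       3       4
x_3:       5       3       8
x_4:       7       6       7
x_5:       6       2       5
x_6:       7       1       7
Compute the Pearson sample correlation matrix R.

Step 1 — column means:
  mean(X_1) = (6 + 4 + 5 + 7 + 6 + 7) / 6 = 35/6 = 5.8333
  mean(X_2) = (7 + 3 + 3 + 6 + 2 + 1) / 6 = 22/6 = 3.6667
  mean(X_3) = (4 + 4 + 8 + 7 + 5 + 7) / 6 = 35/6 = 5.8333

Step 2 — sample variances and covariances s[i,j] = (1/(n-1)) · Σ_k (x_{k,i} - mean_i) · (x_{k,j} - mean_j), with n-1 = 5:
  s[X_1,X_1] = ((0.1667)·(0.1667) + (-1.8333)·(-1.8333) + (-0.8333)·(-0.8333) + (1.1667)·(1.1667) + (0.1667)·(0.1667) + (1.1667)·(1.1667)) / 5 = 6.8333/5 = 1.3667
  s[X_1,X_2] = ((0.1667)·(3.3333) + (-1.8333)·(-0.6667) + (-0.8333)·(-0.6667) + (1.1667)·(2.3333) + (0.1667)·(-1.6667) + (1.1667)·(-2.6667)) / 5 = 1.6667/5 = 0.3333
  s[X_1,X_3] = ((0.1667)·(-1.8333) + (-1.8333)·(-1.8333) + (-0.8333)·(2.1667) + (1.1667)·(1.1667) + (0.1667)·(-0.8333) + (1.1667)·(1.1667)) / 5 = 3.8333/5 = 0.7667
  s[X_2,X_2] = ((3.3333)·(3.3333) + (-0.6667)·(-0.6667) + (-0.6667)·(-0.6667) + (2.3333)·(2.3333) + (-1.6667)·(-1.6667) + (-2.6667)·(-2.6667)) / 5 = 27.3333/5 = 5.4667
  s[X_2,X_3] = ((3.3333)·(-1.8333) + (-0.6667)·(-1.8333) + (-0.6667)·(2.1667) + (2.3333)·(1.1667) + (-1.6667)·(-0.8333) + (-2.6667)·(1.1667)) / 5 = -5.3333/5 = -1.0667
  s[X_3,X_3] = ((-1.8333)·(-1.8333) + (-1.8333)·(-1.8333) + (2.1667)·(2.1667) + (1.1667)·(1.1667) + (-0.8333)·(-0.8333) + (1.1667)·(1.1667)) / 5 = 14.8333/5 = 2.9667
  Sample standard deviations s_i = √(s[i,i]):
  s(X_1) = √(1.3667) = 1.169
  s(X_2) = √(5.4667) = 2.3381
  s(X_3) = √(2.9667) = 1.7224

Step 3 — r_{ij} = s_{ij} / (s_i · s_j):
  r[X_1,X_1] = 1 (diagonal).
  r[X_1,X_2] = 0.3333 / (1.169 · 2.3381) = 0.3333 / 2.7333 = 0.122
  r[X_1,X_3] = 0.7667 / (1.169 · 1.7224) = 0.7667 / 2.0136 = 0.3808
  r[X_2,X_2] = 1 (diagonal).
  r[X_2,X_3] = -1.0667 / (2.3381 · 1.7224) = -1.0667 / 4.0271 = -0.2649
  r[X_3,X_3] = 1 (diagonal).

R is symmetric with unit diagonal. Assembling:

R = [[1, 0.122, 0.3808],
 [0.122, 1, -0.2649],
 [0.3808, -0.2649, 1]]


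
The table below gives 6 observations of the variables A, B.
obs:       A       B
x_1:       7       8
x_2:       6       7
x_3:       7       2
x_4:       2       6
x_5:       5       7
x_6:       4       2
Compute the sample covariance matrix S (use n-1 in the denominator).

Step 1 — column means:
  mean(A) = (7 + 6 + 7 + 2 + 5 + 4) / 6 = 31/6 = 5.1667
  mean(B) = (8 + 7 + 2 + 6 + 7 + 2) / 6 = 32/6 = 5.3333

Step 2 — sample covariance S[i,j] = (1/(n-1)) · Σ_k (x_{k,i} - mean_i) · (x_{k,j} - mean_j), with n-1 = 5.
  S[A,A] = ((1.8333)·(1.8333) + (0.8333)·(0.8333) + (1.8333)·(1.8333) + (-3.1667)·(-3.1667) + (-0.1667)·(-0.1667) + (-1.1667)·(-1.1667)) / 5 = 18.8333/5 = 3.7667
  S[A,B] = ((1.8333)·(2.6667) + (0.8333)·(1.6667) + (1.8333)·(-3.3333) + (-3.1667)·(0.6667) + (-0.1667)·(1.6667) + (-1.1667)·(-3.3333)) / 5 = 1.6667/5 = 0.3333
  S[B,B] = ((2.6667)·(2.6667) + (1.6667)·(1.6667) + (-3.3333)·(-3.3333) + (0.6667)·(0.6667) + (1.6667)·(1.6667) + (-3.3333)·(-3.3333)) / 5 = 35.3333/5 = 7.0667

S is symmetric (S[j,i] = S[i,j]). Assembling:

S = [[3.7667, 0.3333],
 [0.3333, 7.0667]]


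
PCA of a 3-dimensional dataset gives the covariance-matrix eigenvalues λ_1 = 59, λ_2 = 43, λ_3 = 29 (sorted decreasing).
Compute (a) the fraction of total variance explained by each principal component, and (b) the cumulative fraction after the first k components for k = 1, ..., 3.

Step 1 — total variance = trace(Sigma) = Σ λ_i = 59 + 43 + 29 = 131.

Step 2 — fraction explained by component i = λ_i / Σ λ:
  PC1: 59/131 = 0.4504
  PC2: 43/131 = 0.3282
  PC3: 29/131 = 0.2214

Step 3 — cumulative fraction after k components = (λ_1 + ... + λ_k) / Σ λ:
  k = 1: 59/131 = 0.4504
  k = 2: (59 + 43)/131 = 102/131 = 0.7786
  k = 3: (59 + 43 + 29)/131 = 131/131 = 1

Summary (fraction, with percent):

explained: PC1 0.4504 (45.04%), PC2 0.3282 (32.82%), PC3 0.2214 (22.14%);  cumulative: 0.4504, 0.7786, 1


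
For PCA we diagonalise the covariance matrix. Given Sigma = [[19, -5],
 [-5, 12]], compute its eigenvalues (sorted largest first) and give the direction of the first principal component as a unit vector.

Step 1 — characteristic polynomial of 2×2 Sigma:
  det(Sigma - λI) = λ² - trace · λ + det = 0.
  trace = 19 + 12 = 31, det = 19·12 - (-5)² = 203.
Step 2 — discriminant:
  Δ = trace² - 4·det = 961 - 812 = 149.
Step 3 — eigenvalues:
  λ = (trace ± √Δ)/2 = (31 ± 12.2066)/2,
  λ_1 = 21.6033,  λ_2 = 9.3967.

Step 4 — unit eigenvector for λ_1: solve (Sigma - λ_1 I)v = 0. First row:
  (19 - 21.6033)·v_x + (-5)·v_y = 0, i.e. (-2.6033)·v_x + (-5)·v_y = 0,
  so v ∝ (b, λ_1 - a) = (-5, 2.6033); multiply by -1 so the first entry is positive: u = (5, -2.6033).
  ||u|| = √((5)² + (-2.6033)²) = √(31.7771) ≈ 5.6371,
  v_1 = u/||u|| ≈ (0.887, -0.4618) (||v_1|| = 1).

λ_1 = 21.6033,  λ_2 = 9.3967;  v_1 ≈ (0.887, -0.4618)


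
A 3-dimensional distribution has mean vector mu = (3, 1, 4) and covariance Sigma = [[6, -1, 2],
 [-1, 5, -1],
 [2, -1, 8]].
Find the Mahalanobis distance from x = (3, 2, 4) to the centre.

Step 1 — centre the observation: (x - mu) = (0, 1, 0).

Step 2 — invert Sigma (cofactor / det for 3×3, or solve directly):
  Sigma^{-1} = [[0.1857, 0.0286, -0.0429],
 [0.0286, 0.2095, 0.019],
 [-0.0429, 0.019, 0.1381]].

Step 3 — form the quadratic (x - mu)^T · Sigma^{-1} · (x - mu):
  Sigma^{-1} · (x - mu) = (0.0286, 0.2095, 0.019).
  (x - mu)^T · [Sigma^{-1} · (x - mu)] = (0)·(0.0286) + (1)·(0.2095) + (0)·(0.019) = 0.2095.

Step 4 — take square root: d = √(0.2095) ≈ 0.4577.

d(x, mu) = √(0.2095) ≈ 0.4577


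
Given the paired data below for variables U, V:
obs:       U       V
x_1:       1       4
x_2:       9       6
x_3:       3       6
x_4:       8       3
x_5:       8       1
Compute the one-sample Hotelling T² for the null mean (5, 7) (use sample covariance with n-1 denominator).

Step 1 — sample mean vector:
  mean(U) = (1 + 9 + 3 + 8 + 8) / 5 = 29/5 = 5.8
  mean(V) = (4 + 6 + 6 + 3 + 1) / 5 = 20/5 = 4
  x̄ = (5.8, 4),  deviation x̄ - mu_0 = (5.8, 4) - (5, 7) = (0.8, -3).

Step 2 — sample covariance matrix, S[i,j] = (1/(n-1)) · Σ_k (x_{k,i} - mean_i) · (x_{k,j} - mean_j), divisor n-1 = 4:
  S[U,U] = ((-4.8)·(-4.8) + (3.2)·(3.2) + (-2.8)·(-2.8) + (2.2)·(2.2) + (2.2)·(2.2)) / 4 = 50.8/4 = 12.7
  S[U,V] = ((-4.8)·(0) + (3.2)·(2) + (-2.8)·(2) + (2.2)·(-1) + (2.2)·(-3)) / 4 = -8/4 = -2
  S[V,V] = ((0)·(0) + (2)·(2) + (2)·(2) + (-1)·(-1) + (-3)·(-3)) / 4 = 18/4 = 4.5
  S = [[12.7, -2],
 [-2, 4.5]].

Step 3 — invert S. det(S) = 12.7·4.5 - (-2)² = 53.15.
  S^{-1} = (1/det) · [[d, -b], [-b, a]] = [[0.0847, 0.0376],
 [0.0376, 0.2389]].

Step 4 — quadratic form (x̄ - mu_0)^T · S^{-1} · (x̄ - mu_0):
  S^{-1} · (x̄ - mu_0) = (-0.0452, -0.6867),
  (x̄ - mu_0)^T · [...] = (0.8)·(-0.0452) + (-3)·(-0.6867) = 2.0241.

Step 5 — scale by n: T² = 5 · 2.0241 = 10.1204.

T² ≈ 10.1204


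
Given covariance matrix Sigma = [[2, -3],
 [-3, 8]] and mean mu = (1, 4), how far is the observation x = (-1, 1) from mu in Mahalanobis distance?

Step 1 — centre the observation: (x - mu) = (-2, -3).

Step 2 — invert Sigma. det(Sigma) = 2·8 - (-3)² = 7.
  Sigma^{-1} = (1/det) · [[d, -b], [-b, a]] = [[1.1429, 0.4286],
 [0.4286, 0.2857]].

Step 3 — form the quadratic (x - mu)^T · Sigma^{-1} · (x - mu):
  Sigma^{-1} · (x - mu) = (-3.5714, -1.7143).
  (x - mu)^T · [Sigma^{-1} · (x - mu)] = (-2)·(-3.5714) + (-3)·(-1.7143) = 12.2857.

Step 4 — take square root: d = √(12.2857) ≈ 3.5051.

d(x, mu) = √(12.2857) ≈ 3.5051


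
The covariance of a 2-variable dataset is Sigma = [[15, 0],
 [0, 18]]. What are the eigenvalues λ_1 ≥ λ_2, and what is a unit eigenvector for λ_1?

Step 1 — characteristic polynomial of 2×2 Sigma:
  det(Sigma - λI) = λ² - trace · λ + det = 0.
  trace = 15 + 18 = 33, det = 15·18 - (0)² = 270.
Step 2 — discriminant:
  Δ = trace² - 4·det = 1089 - 1080 = 9.
Step 3 — eigenvalues:
  λ = (trace ± √Δ)/2 = (33 ± 3)/2,
  λ_1 = 18,  λ_2 = 15.

Step 4 — unit eigenvector for λ_1: Sigma is diagonal, so its eigenvectors are the coordinate axes. λ_1 = 18 is the diagonal entry on the second coordinate axis, hence
  v_1 = (0, 1) (||v_1|| = 1).

λ_1 = 18,  λ_2 = 15;  v_1 ≈ (0, 1)


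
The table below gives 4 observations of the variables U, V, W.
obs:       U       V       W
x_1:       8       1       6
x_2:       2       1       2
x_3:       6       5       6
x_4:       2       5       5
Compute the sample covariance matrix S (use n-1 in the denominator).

Step 1 — column means:
  mean(U) = (8 + 2 + 6 + 2) / 4 = 18/4 = 4.5
  mean(V) = (1 + 1 + 5 + 5) / 4 = 12/4 = 3
  mean(W) = (6 + 2 + 6 + 5) / 4 = 19/4 = 4.75

Step 2 — sample covariance S[i,j] = (1/(n-1)) · Σ_k (x_{k,i} - mean_i) · (x_{k,j} - mean_j), with n-1 = 3.
  S[U,U] = ((3.5)·(3.5) + (-2.5)·(-2.5) + (1.5)·(1.5) + (-2.5)·(-2.5)) / 3 = 27/3 = 9
  S[U,V] = ((3.5)·(-2) + (-2.5)·(-2) + (1.5)·(2) + (-2.5)·(2)) / 3 = -4/3 = -1.3333
  S[U,W] = ((3.5)·(1.25) + (-2.5)·(-2.75) + (1.5)·(1.25) + (-2.5)·(0.25)) / 3 = 12.5/3 = 4.1667
  S[V,V] = ((-2)·(-2) + (-2)·(-2) + (2)·(2) + (2)·(2)) / 3 = 16/3 = 5.3333
  S[V,W] = ((-2)·(1.25) + (-2)·(-2.75) + (2)·(1.25) + (2)·(0.25)) / 3 = 6/3 = 2
  S[W,W] = ((1.25)·(1.25) + (-2.75)·(-2.75) + (1.25)·(1.25) + (0.25)·(0.25)) / 3 = 10.75/3 = 3.5833

S is symmetric (S[j,i] = S[i,j]). Assembling:

S = [[9, -1.3333, 4.1667],
 [-1.3333, 5.3333, 2],
 [4.1667, 2, 3.5833]]


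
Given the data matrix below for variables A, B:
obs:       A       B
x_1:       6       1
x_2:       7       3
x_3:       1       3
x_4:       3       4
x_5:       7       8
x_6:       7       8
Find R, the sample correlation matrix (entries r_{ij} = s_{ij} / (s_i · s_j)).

Step 1 — column means:
  mean(A) = (6 + 7 + 1 + 3 + 7 + 7) / 6 = 31/6 = 5.1667
  mean(B) = (1 + 3 + 3 + 4 + 8 + 8) / 6 = 27/6 = 4.5

Step 2 — sample variances and covariances s[i,j] = (1/(n-1)) · Σ_k (x_{k,i} - mean_i) · (x_{k,j} - mean_j), with n-1 = 5:
  s[A,A] = ((0.8333)·(0.8333) + (1.8333)·(1.8333) + (-4.1667)·(-4.1667) + (-2.1667)·(-2.1667) + (1.8333)·(1.8333) + (1.8333)·(1.8333)) / 5 = 32.8333/5 = 6.5667
  s[A,B] = ((0.8333)·(-3.5) + (1.8333)·(-1.5) + (-4.1667)·(-1.5) + (-2.1667)·(-0.5) + (1.8333)·(3.5) + (1.8333)·(3.5)) / 5 = 14.5/5 = 2.9
  s[B,B] = ((-3.5)·(-3.5) + (-1.5)·(-1.5) + (-1.5)·(-1.5) + (-0.5)·(-0.5) + (3.5)·(3.5) + (3.5)·(3.5)) / 5 = 41.5/5 = 8.3
  Sample standard deviations s_i = √(s[i,i]):
  s(A) = √(6.5667) = 2.5626
  s(B) = √(8.3) = 2.881

Step 3 — r_{ij} = s_{ij} / (s_i · s_j):
  r[A,A] = 1 (diagonal).
  r[A,B] = 2.9 / (2.5626 · 2.881) = 2.9 / 7.3826 = 0.3928
  r[B,B] = 1 (diagonal).

R is symmetric with unit diagonal. Assembling:

R = [[1, 0.3928],
 [0.3928, 1]]


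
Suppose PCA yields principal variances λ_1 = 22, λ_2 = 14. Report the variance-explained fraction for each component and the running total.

Step 1 — total variance = trace(Sigma) = Σ λ_i = 22 + 14 = 36.

Step 2 — fraction explained by component i = λ_i / Σ λ:
  PC1: 22/36 = 0.6111
  PC2: 14/36 = 0.3889

Step 3 — cumulative fraction after k components = (λ_1 + ... + λ_k) / Σ λ:
  k = 1: 22/36 = 0.6111
  k = 2: (22 + 14)/36 = 36/36 = 1

Summary (fraction, with percent):

explained: PC1 0.6111 (61.11%), PC2 0.3889 (38.89%);  cumulative: 0.6111, 1


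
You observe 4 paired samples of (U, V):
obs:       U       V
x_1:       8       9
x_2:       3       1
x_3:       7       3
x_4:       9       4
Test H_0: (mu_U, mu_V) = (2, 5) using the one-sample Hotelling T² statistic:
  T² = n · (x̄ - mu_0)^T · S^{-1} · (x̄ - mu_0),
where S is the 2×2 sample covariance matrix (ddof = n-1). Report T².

Step 1 — sample mean vector:
  mean(U) = (8 + 3 + 7 + 9) / 4 = 27/4 = 6.75
  mean(V) = (9 + 1 + 3 + 4) / 4 = 17/4 = 4.25
  x̄ = (6.75, 4.25),  deviation x̄ - mu_0 = (6.75, 4.25) - (2, 5) = (4.75, -0.75).

Step 2 — sample covariance matrix, S[i,j] = (1/(n-1)) · Σ_k (x_{k,i} - mean_i) · (x_{k,j} - mean_j), divisor n-1 = 3:
  S[U,U] = ((1.25)·(1.25) + (-3.75)·(-3.75) + (0.25)·(0.25) + (2.25)·(2.25)) / 3 = 20.75/3 = 6.9167
  S[U,V] = ((1.25)·(4.75) + (-3.75)·(-3.25) + (0.25)·(-1.25) + (2.25)·(-0.25)) / 3 = 17.25/3 = 5.75
  S[V,V] = ((4.75)·(4.75) + (-3.25)·(-3.25) + (-1.25)·(-1.25) + (-0.25)·(-0.25)) / 3 = 34.75/3 = 11.5833
  S = [[6.9167, 5.75],
 [5.75, 11.5833]].

Step 3 — invert S. det(S) = 6.9167·11.5833 - (5.75)² = 47.0556.
  S^{-1} = (1/det) · [[d, -b], [-b, a]] = [[0.2462, -0.1222],
 [-0.1222, 0.147]].

Step 4 — quadratic form (x̄ - mu_0)^T · S^{-1} · (x̄ - mu_0):
  S^{-1} · (x̄ - mu_0) = (1.2609, -0.6907),
  (x̄ - mu_0)^T · [...] = (4.75)·(1.2609) + (-0.75)·(-0.6907) = 6.5074.

Step 5 — scale by n: T² = 4 · 6.5074 = 26.0295.

T² ≈ 26.0295


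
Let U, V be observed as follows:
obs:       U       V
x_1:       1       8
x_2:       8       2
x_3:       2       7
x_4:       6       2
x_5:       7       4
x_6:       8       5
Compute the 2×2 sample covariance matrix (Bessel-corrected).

Step 1 — column means:
  mean(U) = (1 + 8 + 2 + 6 + 7 + 8) / 6 = 32/6 = 5.3333
  mean(V) = (8 + 2 + 7 + 2 + 4 + 5) / 6 = 28/6 = 4.6667

Step 2 — sample covariance S[i,j] = (1/(n-1)) · Σ_k (x_{k,i} - mean_i) · (x_{k,j} - mean_j), with n-1 = 5.
  S[U,U] = ((-4.3333)·(-4.3333) + (2.6667)·(2.6667) + (-3.3333)·(-3.3333) + (0.6667)·(0.6667) + (1.6667)·(1.6667) + (2.6667)·(2.6667)) / 5 = 47.3333/5 = 9.4667
  S[U,V] = ((-4.3333)·(3.3333) + (2.6667)·(-2.6667) + (-3.3333)·(2.3333) + (0.6667)·(-2.6667) + (1.6667)·(-0.6667) + (2.6667)·(0.3333)) / 5 = -31.3333/5 = -6.2667
  S[V,V] = ((3.3333)·(3.3333) + (-2.6667)·(-2.6667) + (2.3333)·(2.3333) + (-2.6667)·(-2.6667) + (-0.6667)·(-0.6667) + (0.3333)·(0.3333)) / 5 = 31.3333/5 = 6.2667

S is symmetric (S[j,i] = S[i,j]). Assembling:

S = [[9.4667, -6.2667],
 [-6.2667, 6.2667]]


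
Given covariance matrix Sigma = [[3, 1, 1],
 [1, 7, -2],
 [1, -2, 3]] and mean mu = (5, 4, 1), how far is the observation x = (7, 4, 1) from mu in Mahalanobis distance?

Step 1 — centre the observation: (x - mu) = (2, 0, 0).

Step 2 — invert Sigma (cofactor / det for 3×3, or solve directly):
  Sigma^{-1} = [[0.4595, -0.1351, -0.2432],
 [-0.1351, 0.2162, 0.1892],
 [-0.2432, 0.1892, 0.5405]].

Step 3 — form the quadratic (x - mu)^T · Sigma^{-1} · (x - mu):
  Sigma^{-1} · (x - mu) = (0.9189, -0.2703, -0.4865).
  (x - mu)^T · [Sigma^{-1} · (x - mu)] = (2)·(0.9189) + (0)·(-0.2703) + (0)·(-0.4865) = 1.8378.

Step 4 — take square root: d = √(1.8378) ≈ 1.3557.

d(x, mu) = √(1.8378) ≈ 1.3557


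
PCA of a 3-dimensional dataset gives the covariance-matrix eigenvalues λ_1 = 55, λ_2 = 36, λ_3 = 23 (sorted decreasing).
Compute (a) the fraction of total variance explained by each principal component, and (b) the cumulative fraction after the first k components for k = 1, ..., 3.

Step 1 — total variance = trace(Sigma) = Σ λ_i = 55 + 36 + 23 = 114.

Step 2 — fraction explained by component i = λ_i / Σ λ:
  PC1: 55/114 = 0.4825
  PC2: 36/114 = 0.3158
  PC3: 23/114 = 0.2018

Step 3 — cumulative fraction after k components = (λ_1 + ... + λ_k) / Σ λ:
  k = 1: 55/114 = 0.4825
  k = 2: (55 + 36)/114 = 91/114 = 0.7982
  k = 3: (55 + 36 + 23)/114 = 114/114 = 1

Summary (fraction, with percent):

explained: PC1 0.4825 (48.25%), PC2 0.3158 (31.58%), PC3 0.2018 (20.18%);  cumulative: 0.4825, 0.7982, 1


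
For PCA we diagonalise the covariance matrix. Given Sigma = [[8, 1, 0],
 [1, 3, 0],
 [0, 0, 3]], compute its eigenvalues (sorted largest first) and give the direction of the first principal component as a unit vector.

Step 1 — characteristic polynomial p(λ) = det(λI - Sigma) = λ³ - tr·λ² + c_1·λ - det, where tr = trace, c_1 = sum of the principal 2×2 minors, det = det(Sigma):
  tr = 8 + 3 + 3 = 14,
  c_1 = (8·3 - (1)²) + (8·3 - (0)²) + (3·3 - (0)²) = 23 + 24 + 9 = 56,
  det = 8·(3·3 - (0)²) - (1)·((1)·3 - (0)·(0)) + (0)·((1)·(0) - 3·(0)) = 8·(9) - (1)·(3) + (0)·(0) = 69.
  So p(λ) = λ³ - 14λ² + 56λ - 69.
Step 2 — look for an integer root (rational root theorem: any rational root is an integer divisor of 69). Testing λ = 3:
  p(3) = 27 - 126 + 168 - 69 = 0  ✓
  Dividing out (λ - 3): p(λ) = (λ - 3)(λ² - 11λ + 23).
Step 3 — remaining eigenvalues from the quadratic λ² - 11λ + 23 = 0:
  Δ = 11² - 4·23 = 121 - 92 = 29,  λ = (11 ± √29)/2 = (11 ± 5.3852)/2 ≈ 8.1926 or 2.8074.
  Sorted: λ_1 = 8.1926,  λ_2 = 3,  λ_3 = 2.8074  (check: sum = 14 = tr ✓).

Step 4 — unit eigenvector for λ_1 ≈ 8.1926: v spans the null space of (Sigma - λ_1 I), whose rows are
  r_1 = (-0.1926, 1, 0),  r_2 = (1, -5.1926, 0),  r_3 = (0, 0, -5.1926).
  v is orthogonal to every row, so take v ∝ r_1 × r_3 = ((1)·(-5.1926) - (0)·(0), (0)·(0) - (-0.1926)·(-5.1926), (-0.1926)·(0) - (1)·(0)) ≈ (-5.1926, -1, 0).
  Rescale (multiply by -1 so the first nonzero entry is positive): u = (5.1926, 1, 0).
  ||u|| = √((5.1926)² + (1)² + (0)²) = √(27.9629) ≈ 5.288,  v_1 = u/||u|| ≈ (0.982, 0.1891, 0) (||v_1|| = 1).

λ_1 = 8.1926,  λ_2 = 3,  λ_3 = 2.8074;  v_1 ≈ (0.982, 0.1891, 0)


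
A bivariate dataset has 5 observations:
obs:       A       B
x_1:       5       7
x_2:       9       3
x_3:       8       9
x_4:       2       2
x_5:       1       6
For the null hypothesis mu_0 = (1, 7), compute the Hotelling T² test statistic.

Step 1 — sample mean vector:
  mean(A) = (5 + 9 + 8 + 2 + 1) / 5 = 25/5 = 5
  mean(B) = (7 + 3 + 9 + 2 + 6) / 5 = 27/5 = 5.4
  x̄ = (5, 5.4),  deviation x̄ - mu_0 = (5, 5.4) - (1, 7) = (4, -1.6).

Step 2 — sample covariance matrix, S[i,j] = (1/(n-1)) · Σ_k (x_{k,i} - mean_i) · (x_{k,j} - mean_j), divisor n-1 = 4:
  S[A,A] = ((0)·(0) + (4)·(4) + (3)·(3) + (-3)·(-3) + (-4)·(-4)) / 4 = 50/4 = 12.5
  S[A,B] = ((0)·(1.6) + (4)·(-2.4) + (3)·(3.6) + (-3)·(-3.4) + (-4)·(0.6)) / 4 = 9/4 = 2.25
  S[B,B] = ((1.6)·(1.6) + (-2.4)·(-2.4) + (3.6)·(3.6) + (-3.4)·(-3.4) + (0.6)·(0.6)) / 4 = 33.2/4 = 8.3
  S = [[12.5, 2.25],
 [2.25, 8.3]].

Step 3 — invert S. det(S) = 12.5·8.3 - (2.25)² = 98.6875.
  S^{-1} = (1/det) · [[d, -b], [-b, a]] = [[0.0841, -0.0228],
 [-0.0228, 0.1267]].

Step 4 — quadratic form (x̄ - mu_0)^T · S^{-1} · (x̄ - mu_0):
  S^{-1} · (x̄ - mu_0) = (0.3729, -0.2939),
  (x̄ - mu_0)^T · [...] = (4)·(0.3729) + (-1.6)·(-0.2939) = 1.9617.

Step 5 — scale by n: T² = 5 · 1.9617 = 9.8087.

T² ≈ 9.8087


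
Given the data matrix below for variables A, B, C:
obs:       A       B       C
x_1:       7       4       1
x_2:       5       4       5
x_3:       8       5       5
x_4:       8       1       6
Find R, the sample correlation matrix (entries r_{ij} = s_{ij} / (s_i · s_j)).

Step 1 — column means:
  mean(A) = (7 + 5 + 8 + 8) / 4 = 28/4 = 7
  mean(B) = (4 + 4 + 5 + 1) / 4 = 14/4 = 3.5
  mean(C) = (1 + 5 + 5 + 6) / 4 = 17/4 = 4.25

Step 2 — sample variances and covariances s[i,j] = (1/(n-1)) · Σ_k (x_{k,i} - mean_i) · (x_{k,j} - mean_j), with n-1 = 3:
  s[A,A] = ((0)·(0) + (-2)·(-2) + (1)·(1) + (1)·(1)) / 3 = 6/3 = 2
  s[A,B] = ((0)·(0.5) + (-2)·(0.5) + (1)·(1.5) + (1)·(-2.5)) / 3 = -2/3 = -0.6667
  s[A,C] = ((0)·(-3.25) + (-2)·(0.75) + (1)·(0.75) + (1)·(1.75)) / 3 = 1/3 = 0.3333
  s[B,B] = ((0.5)·(0.5) + (0.5)·(0.5) + (1.5)·(1.5) + (-2.5)·(-2.5)) / 3 = 9/3 = 3
  s[B,C] = ((0.5)·(-3.25) + (0.5)·(0.75) + (1.5)·(0.75) + (-2.5)·(1.75)) / 3 = -4.5/3 = -1.5
  s[C,C] = ((-3.25)·(-3.25) + (0.75)·(0.75) + (0.75)·(0.75) + (1.75)·(1.75)) / 3 = 14.75/3 = 4.9167
  Sample standard deviations s_i = √(s[i,i]):
  s(A) = √(2) = 1.4142
  s(B) = √(3) = 1.7321
  s(C) = √(4.9167) = 2.2174

Step 3 — r_{ij} = s_{ij} / (s_i · s_j):
  r[A,A] = 1 (diagonal).
  r[A,B] = -0.6667 / (1.4142 · 1.7321) = -0.6667 / 2.4495 = -0.2722
  r[A,C] = 0.3333 / (1.4142 · 2.2174) = 0.3333 / 3.1358 = 0.1063
  r[B,B] = 1 (diagonal).
  r[B,C] = -1.5 / (1.7321 · 2.2174) = -1.5 / 3.8406 = -0.3906
  r[C,C] = 1 (diagonal).

R is symmetric with unit diagonal. Assembling:

R = [[1, -0.2722, 0.1063],
 [-0.2722, 1, -0.3906],
 [0.1063, -0.3906, 1]]


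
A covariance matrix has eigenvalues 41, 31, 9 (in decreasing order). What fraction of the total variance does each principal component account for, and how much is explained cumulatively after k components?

Step 1 — total variance = trace(Sigma) = Σ λ_i = 41 + 31 + 9 = 81.

Step 2 — fraction explained by component i = λ_i / Σ λ:
  PC1: 41/81 = 0.5062
  PC2: 31/81 = 0.3827
  PC3: 9/81 = 0.1111

Step 3 — cumulative fraction after k components = (λ_1 + ... + λ_k) / Σ λ:
  k = 1: 41/81 = 0.5062
  k = 2: (41 + 31)/81 = 72/81 = 0.8889
  k = 3: (41 + 31 + 9)/81 = 81/81 = 1

Summary (fraction, with percent):

explained: PC1 0.5062 (50.62%), PC2 0.3827 (38.27%), PC3 0.1111 (11.11%);  cumulative: 0.5062, 0.8889, 1


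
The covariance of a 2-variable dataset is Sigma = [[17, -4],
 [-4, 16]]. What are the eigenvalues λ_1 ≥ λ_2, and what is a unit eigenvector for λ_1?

Step 1 — characteristic polynomial of 2×2 Sigma:
  det(Sigma - λI) = λ² - trace · λ + det = 0.
  trace = 17 + 16 = 33, det = 17·16 - (-4)² = 256.
Step 2 — discriminant:
  Δ = trace² - 4·det = 1089 - 1024 = 65.
Step 3 — eigenvalues:
  λ = (trace ± √Δ)/2 = (33 ± 8.0623)/2,
  λ_1 = 20.5311,  λ_2 = 12.4689.

Step 4 — unit eigenvector for λ_1: solve (Sigma - λ_1 I)v = 0. First row:
  (17 - 20.5311)·v_x + (-4)·v_y = 0, i.e. (-3.5311)·v_x + (-4)·v_y = 0,
  so v ∝ (b, λ_1 - a) = (-4, 3.5311); multiply by -1 so the first entry is positive: u = (4, -3.5311).
  ||u|| = √((4)² + (-3.5311)²) = √(28.4689) ≈ 5.3356,
  v_1 = u/||u|| ≈ (0.7497, -0.6618) (||v_1|| = 1).

λ_1 = 20.5311,  λ_2 = 12.4689;  v_1 ≈ (0.7497, -0.6618)


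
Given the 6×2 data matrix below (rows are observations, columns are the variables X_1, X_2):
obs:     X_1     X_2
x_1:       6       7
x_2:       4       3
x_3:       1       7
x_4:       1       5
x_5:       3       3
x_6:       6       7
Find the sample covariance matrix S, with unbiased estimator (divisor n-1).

Step 1 — column means:
  mean(X_1) = (6 + 4 + 1 + 1 + 3 + 6) / 6 = 21/6 = 3.5
  mean(X_2) = (7 + 3 + 7 + 5 + 3 + 7) / 6 = 32/6 = 5.3333

Step 2 — sample covariance S[i,j] = (1/(n-1)) · Σ_k (x_{k,i} - mean_i) · (x_{k,j} - mean_j), with n-1 = 5.
  S[X_1,X_1] = ((2.5)·(2.5) + (0.5)·(0.5) + (-2.5)·(-2.5) + (-2.5)·(-2.5) + (-0.5)·(-0.5) + (2.5)·(2.5)) / 5 = 25.5/5 = 5.1
  S[X_1,X_2] = ((2.5)·(1.6667) + (0.5)·(-2.3333) + (-2.5)·(1.6667) + (-2.5)·(-0.3333) + (-0.5)·(-2.3333) + (2.5)·(1.6667)) / 5 = 5/5 = 1
  S[X_2,X_2] = ((1.6667)·(1.6667) + (-2.3333)·(-2.3333) + (1.6667)·(1.6667) + (-0.3333)·(-0.3333) + (-2.3333)·(-2.3333) + (1.6667)·(1.6667)) / 5 = 19.3333/5 = 3.8667

S is symmetric (S[j,i] = S[i,j]). Assembling:

S = [[5.1, 1],
 [1, 3.8667]]


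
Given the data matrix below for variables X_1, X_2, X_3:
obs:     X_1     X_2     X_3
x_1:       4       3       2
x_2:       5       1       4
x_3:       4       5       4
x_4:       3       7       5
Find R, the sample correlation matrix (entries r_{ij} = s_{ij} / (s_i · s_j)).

Step 1 — column means:
  mean(X_1) = (4 + 5 + 4 + 3) / 4 = 16/4 = 4
  mean(X_2) = (3 + 1 + 5 + 7) / 4 = 16/4 = 4
  mean(X_3) = (2 + 4 + 4 + 5) / 4 = 15/4 = 3.75

Step 2 — sample variances and covariances s[i,j] = (1/(n-1)) · Σ_k (x_{k,i} - mean_i) · (x_{k,j} - mean_j), with n-1 = 3:
  s[X_1,X_1] = ((0)·(0) + (1)·(1) + (0)·(0) + (-1)·(-1)) / 3 = 2/3 = 0.6667
  s[X_1,X_2] = ((0)·(-1) + (1)·(-3) + (0)·(1) + (-1)·(3)) / 3 = -6/3 = -2
  s[X_1,X_3] = ((0)·(-1.75) + (1)·(0.25) + (0)·(0.25) + (-1)·(1.25)) / 3 = -1/3 = -0.3333
  s[X_2,X_2] = ((-1)·(-1) + (-3)·(-3) + (1)·(1) + (3)·(3)) / 3 = 20/3 = 6.6667
  s[X_2,X_3] = ((-1)·(-1.75) + (-3)·(0.25) + (1)·(0.25) + (3)·(1.25)) / 3 = 5/3 = 1.6667
  s[X_3,X_3] = ((-1.75)·(-1.75) + (0.25)·(0.25) + (0.25)·(0.25) + (1.25)·(1.25)) / 3 = 4.75/3 = 1.5833
  Sample standard deviations s_i = √(s[i,i]):
  s(X_1) = √(0.6667) = 0.8165
  s(X_2) = √(6.6667) = 2.582
  s(X_3) = √(1.5833) = 1.2583

Step 3 — r_{ij} = s_{ij} / (s_i · s_j):
  r[X_1,X_1] = 1 (diagonal).
  r[X_1,X_2] = -2 / (0.8165 · 2.582) = -2 / 2.1082 = -0.9487
  r[X_1,X_3] = -0.3333 / (0.8165 · 1.2583) = -0.3333 / 1.0274 = -0.3244
  r[X_2,X_2] = 1 (diagonal).
  r[X_2,X_3] = 1.6667 / (2.582 · 1.2583) = 1.6667 / 3.2489 = 0.513
  r[X_3,X_3] = 1 (diagonal).

R is symmetric with unit diagonal. Assembling:

R = [[1, -0.9487, -0.3244],
 [-0.9487, 1, 0.513],
 [-0.3244, 0.513, 1]]


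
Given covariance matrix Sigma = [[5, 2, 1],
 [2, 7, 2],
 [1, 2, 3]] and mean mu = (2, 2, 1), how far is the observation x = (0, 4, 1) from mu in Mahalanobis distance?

Step 1 — centre the observation: (x - mu) = (-2, 2, 0).

Step 2 — invert Sigma (cofactor / det for 3×3, or solve directly):
  Sigma^{-1} = [[0.2297, -0.0541, -0.0405],
 [-0.0541, 0.1892, -0.1081],
 [-0.0405, -0.1081, 0.4189]].

Step 3 — form the quadratic (x - mu)^T · Sigma^{-1} · (x - mu):
  Sigma^{-1} · (x - mu) = (-0.5676, 0.4865, -0.1351).
  (x - mu)^T · [Sigma^{-1} · (x - mu)] = (-2)·(-0.5676) + (2)·(0.4865) + (0)·(-0.1351) = 2.1081.

Step 4 — take square root: d = √(2.1081) ≈ 1.4519.

d(x, mu) = √(2.1081) ≈ 1.4519


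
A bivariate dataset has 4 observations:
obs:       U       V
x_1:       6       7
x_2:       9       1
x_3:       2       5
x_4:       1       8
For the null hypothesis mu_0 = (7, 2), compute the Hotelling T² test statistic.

Step 1 — sample mean vector:
  mean(U) = (6 + 9 + 2 + 1) / 4 = 18/4 = 4.5
  mean(V) = (7 + 1 + 5 + 8) / 4 = 21/4 = 5.25
  x̄ = (4.5, 5.25),  deviation x̄ - mu_0 = (4.5, 5.25) - (7, 2) = (-2.5, 3.25).

Step 2 — sample covariance matrix, S[i,j] = (1/(n-1)) · Σ_k (x_{k,i} - mean_i) · (x_{k,j} - mean_j), divisor n-1 = 3:
  S[U,U] = ((1.5)·(1.5) + (4.5)·(4.5) + (-2.5)·(-2.5) + (-3.5)·(-3.5)) / 3 = 41/3 = 13.6667
  S[U,V] = ((1.5)·(1.75) + (4.5)·(-4.25) + (-2.5)·(-0.25) + (-3.5)·(2.75)) / 3 = -25.5/3 = -8.5
  S[V,V] = ((1.75)·(1.75) + (-4.25)·(-4.25) + (-0.25)·(-0.25) + (2.75)·(2.75)) / 3 = 28.75/3 = 9.5833
  S = [[13.6667, -8.5],
 [-8.5, 9.5833]].

Step 3 — invert S. det(S) = 13.6667·9.5833 - (-8.5)² = 58.7222.
  S^{-1} = (1/det) · [[d, -b], [-b, a]] = [[0.1632, 0.1447],
 [0.1447, 0.2327]].

Step 4 — quadratic form (x̄ - mu_0)^T · S^{-1} · (x̄ - mu_0):
  S^{-1} · (x̄ - mu_0) = (0.0624, 0.3945),
  (x̄ - mu_0)^T · [...] = (-2.5)·(0.0624) + (3.25)·(0.3945) = 1.1261.

Step 5 — scale by n: T² = 4 · 1.1261 = 4.5043.

T² ≈ 4.5043
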